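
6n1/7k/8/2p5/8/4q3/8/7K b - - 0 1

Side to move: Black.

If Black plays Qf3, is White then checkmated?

After Qf3: white king on h1; in check: yes, from the black queen on f3.
White has 2 legal replies: Kh2, Kg1.
In check but a legal move exists → not checkmate.

no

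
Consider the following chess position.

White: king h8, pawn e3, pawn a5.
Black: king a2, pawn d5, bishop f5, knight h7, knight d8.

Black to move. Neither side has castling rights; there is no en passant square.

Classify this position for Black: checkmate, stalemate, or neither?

Black to move; black king on a2.
In check: no.
Legal moves for Black include: Nf7+, Nb7, Ne6, Nc6, Nf8, Nf6, Ng5, Bc8, Bd7, Bg6, Be6, Bg4, Be4, Bh3, Bd3, Bc2, Bb1, Kb3, ... (list truncated; more exist).
Black has legal moves and is not in check → neither.

neither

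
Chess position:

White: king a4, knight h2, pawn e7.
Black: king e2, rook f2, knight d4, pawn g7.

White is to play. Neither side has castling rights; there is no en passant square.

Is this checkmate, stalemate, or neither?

White to move; white king on a4.
In check: no.
Legal moves for White: Ka5, Kb4, Ka3, Ng4, Nf3, Nf1, e8=Q+, e8=R+, e8=B, e8=N.
White has 10 legal moves and is not in check → neither.

neither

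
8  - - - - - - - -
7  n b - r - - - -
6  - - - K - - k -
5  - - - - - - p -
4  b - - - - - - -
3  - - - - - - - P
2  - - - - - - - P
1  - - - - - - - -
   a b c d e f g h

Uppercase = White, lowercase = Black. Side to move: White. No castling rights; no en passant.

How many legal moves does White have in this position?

White to move; king on d6.
In check: yes, from the black rook on d7.
Legal moves: Ke6, Ke5, Kc5.
Count: 3.

3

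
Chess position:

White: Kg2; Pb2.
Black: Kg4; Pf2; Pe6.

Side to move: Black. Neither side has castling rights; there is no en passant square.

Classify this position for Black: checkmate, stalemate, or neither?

neither

Black to move; black king on g4.
In check: no.
Legal moves for Black: Kh5, Kg5, Kf5, Kh4, Kf4, e5, f1=Q+, f1=R, f1=B+, f1=N.
Black has 10 legal moves and is not in check → neither.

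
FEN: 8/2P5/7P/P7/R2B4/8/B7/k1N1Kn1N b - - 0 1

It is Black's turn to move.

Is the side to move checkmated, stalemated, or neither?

checkmate

Black to move; black king on a1.
In check: yes, from the white bishop on d4.
King squares — b1: attacked by Ba2; a2: attacked by Nc1; b2: attacked by Bd4.
Legal moves for Black: none.
In check with no legal moves → checkmate.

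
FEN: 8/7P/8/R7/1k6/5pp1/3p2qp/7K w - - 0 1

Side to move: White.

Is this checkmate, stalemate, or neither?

checkmate

White to move; white king on h1.
In check: yes, from the black queen on g2.
King squares — g1: attacked by Qg2; g2: attacked by Pf3; h2: attacked by Qg2.
Legal moves for White: none.
In check with no legal moves → checkmate.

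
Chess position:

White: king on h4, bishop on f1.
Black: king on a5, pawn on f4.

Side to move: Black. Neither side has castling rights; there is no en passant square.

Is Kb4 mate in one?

no

After Kb4: white king on h4; in check: no.
White is not in check, so this cannot be checkmate.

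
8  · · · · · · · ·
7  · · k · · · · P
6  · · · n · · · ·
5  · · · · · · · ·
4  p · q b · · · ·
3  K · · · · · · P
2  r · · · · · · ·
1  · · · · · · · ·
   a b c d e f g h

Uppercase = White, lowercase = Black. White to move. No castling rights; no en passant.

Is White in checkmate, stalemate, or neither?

White to move; white king on a3.
In check: yes, from the black rook on a2.
King squares — a2: attacked by Qc4; b2: attacked by Ra2; b3: attacked by Pa4; a4: attacked by Ra2; b4: attacked by Qc4.
Legal moves for White: none.
In check with no legal moves → checkmate.

checkmate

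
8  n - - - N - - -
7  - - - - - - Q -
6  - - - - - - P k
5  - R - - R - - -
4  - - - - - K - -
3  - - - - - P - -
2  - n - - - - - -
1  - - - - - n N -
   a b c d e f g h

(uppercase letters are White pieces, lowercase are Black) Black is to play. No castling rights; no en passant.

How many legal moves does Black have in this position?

0

Black to move; king on h6.
In check: yes, from the white queen on g7.
Legal moves: none.
Count: 0.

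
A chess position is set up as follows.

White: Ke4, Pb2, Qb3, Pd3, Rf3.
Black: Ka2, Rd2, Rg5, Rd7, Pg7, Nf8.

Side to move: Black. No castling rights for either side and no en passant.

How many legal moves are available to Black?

Black to move; king on a2.
In check: yes, from the white queen on b3.
Legal moves: Kxb3, Kb1, Ka1.
Count: 3.

3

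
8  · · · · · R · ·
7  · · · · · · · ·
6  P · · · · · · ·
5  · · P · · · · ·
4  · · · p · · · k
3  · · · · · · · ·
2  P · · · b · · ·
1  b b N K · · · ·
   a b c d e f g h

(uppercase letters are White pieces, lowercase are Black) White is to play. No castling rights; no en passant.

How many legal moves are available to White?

4

White to move; king on d1.
In check: yes, from the black bishop on e2.
Legal moves: Kxe2, Kd2, Ke1, Nxe2.
Count: 4.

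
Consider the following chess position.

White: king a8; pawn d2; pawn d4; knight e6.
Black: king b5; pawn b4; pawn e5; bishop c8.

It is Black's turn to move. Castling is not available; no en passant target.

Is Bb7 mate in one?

After Bb7: white king on a8; in check: yes, from the black bishop on b7.
White has 3 legal replies: Kb8, Kxb7, Ka7.
In check but a legal move exists → not checkmate.

no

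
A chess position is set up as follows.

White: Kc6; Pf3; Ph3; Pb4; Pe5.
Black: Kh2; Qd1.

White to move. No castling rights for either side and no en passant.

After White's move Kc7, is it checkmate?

no

After Kc7: black king on h2; in check: no.
Black is not in check, so this cannot be checkmate.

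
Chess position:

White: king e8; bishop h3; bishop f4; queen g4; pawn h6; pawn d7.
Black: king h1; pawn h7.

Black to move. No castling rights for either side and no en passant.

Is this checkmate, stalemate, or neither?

Black to move; black king on h1.
In check: no.
King squares — g1: attacked by Qg4; g2: attacked by Bh3; h2: attacked by Bf4.
Legal moves for Black: none.
Not in check and no legal moves → stalemate.

stalemate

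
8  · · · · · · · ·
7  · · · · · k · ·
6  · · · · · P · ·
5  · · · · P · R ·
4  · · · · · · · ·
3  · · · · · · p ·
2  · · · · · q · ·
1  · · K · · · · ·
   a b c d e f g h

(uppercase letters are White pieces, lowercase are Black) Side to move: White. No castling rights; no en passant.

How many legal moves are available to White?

10

White to move; king on c1.
In check: no.
Legal moves: Rg8, Rg7+, Rg6, Rh5, Rf5, Rg4, Rxg3, Kd1, Kb1, e6+.
Count: 10.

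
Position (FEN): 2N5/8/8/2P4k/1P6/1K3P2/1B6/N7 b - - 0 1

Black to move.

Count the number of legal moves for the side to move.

Black to move; king on h5.
In check: no.
Legal moves: Kh6, Kg6, Kg5, Kh4.
Count: 4.

4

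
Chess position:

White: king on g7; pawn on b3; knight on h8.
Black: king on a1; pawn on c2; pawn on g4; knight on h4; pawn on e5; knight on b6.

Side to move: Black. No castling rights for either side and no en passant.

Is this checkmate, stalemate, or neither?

Black to move; black king on a1.
In check: no.
Legal moves for Black include: Nc8, Na8, Nd7, Nd5, Nc4, Na4, Ng6, Nf5+, Nf3, Ng2, Kb2, Ka2, Kb1, e4, g3, c1=Q, c1=R, c1=B, ... (list truncated; more exist).
Black has legal moves and is not in check → neither.

neither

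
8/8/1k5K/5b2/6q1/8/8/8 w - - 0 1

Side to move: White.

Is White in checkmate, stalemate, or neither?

White to move; white king on h6.
In check: no.
King squares — g5: attacked by Qg4; h5: attacked by Qg4; g6: attacked by Qg4; g7: attacked by Qg4; h7: attacked by Bf5.
Legal moves for White: none.
Not in check and no legal moves → stalemate.

stalemate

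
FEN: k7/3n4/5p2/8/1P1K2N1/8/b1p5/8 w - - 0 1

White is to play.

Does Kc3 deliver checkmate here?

no

After Kc3: black king on a8; in check: no.
Black is not in check, so this cannot be checkmate.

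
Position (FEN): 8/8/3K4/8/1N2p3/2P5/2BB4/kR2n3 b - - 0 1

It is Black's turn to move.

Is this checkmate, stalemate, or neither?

checkmate

Black to move; black king on a1.
In check: yes, from the white rook on b1.
King squares — b1: attacked by Bc2; a2: attacked by Nb4; b2: attacked by Rb1.
Legal moves for Black: none.
In check with no legal moves → checkmate.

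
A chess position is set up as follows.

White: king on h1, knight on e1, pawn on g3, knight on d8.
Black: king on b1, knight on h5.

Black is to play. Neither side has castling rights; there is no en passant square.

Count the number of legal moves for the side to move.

Black to move; king on b1.
In check: no.
Legal moves: Ng7, Nf6, Nf4, Nxg3+, Kb2, Ka2, Kc1, Ka1.
Count: 8.

8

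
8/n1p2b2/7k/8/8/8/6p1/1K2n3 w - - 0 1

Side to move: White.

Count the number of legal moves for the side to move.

White to move; king on b1.
In check: no.
Legal moves: Kb2, Kc1, Ka1.
Count: 3.

3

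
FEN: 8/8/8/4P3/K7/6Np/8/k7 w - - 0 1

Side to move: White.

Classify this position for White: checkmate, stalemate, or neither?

neither

White to move; white king on a4.
In check: no.
Legal moves for White: Kb5, Ka5, Kb4, Kb3, Ka3, Nh5, Nf5, Ne4, Ne2, Nh1, Nf1, e6.
White has 12 legal moves and is not in check → neither.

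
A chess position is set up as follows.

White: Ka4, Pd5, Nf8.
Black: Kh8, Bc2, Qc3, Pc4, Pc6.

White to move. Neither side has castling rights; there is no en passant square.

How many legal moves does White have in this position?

White to move; king on a4.
In check: yes, from the black bishop on c2.
Legal moves: none.
Count: 0.

0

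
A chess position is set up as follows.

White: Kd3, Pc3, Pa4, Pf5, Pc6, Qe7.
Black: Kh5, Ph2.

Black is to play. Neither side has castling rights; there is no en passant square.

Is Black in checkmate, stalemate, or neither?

neither

Black to move; black king on h5.
In check: no.
Legal moves for Black: Kh6, Kg4, h1=Q, h1=R, h1=B, h1=N.
Black has 6 legal moves and is not in check → neither.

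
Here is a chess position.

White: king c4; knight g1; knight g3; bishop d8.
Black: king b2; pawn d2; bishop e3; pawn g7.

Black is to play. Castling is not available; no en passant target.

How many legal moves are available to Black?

21

Black to move; king on b2.
In check: no.
Legal moves: Ba7, Bh6, Bb6, Bg5, Bc5, Bf4, Bd4, Bf2, Bxg1, Ka3, Kc2, Ka2, Kc1, Kb1, Ka1, g6, d1=Q, d1=R, d1=B, d1=N, g5.
Count: 21.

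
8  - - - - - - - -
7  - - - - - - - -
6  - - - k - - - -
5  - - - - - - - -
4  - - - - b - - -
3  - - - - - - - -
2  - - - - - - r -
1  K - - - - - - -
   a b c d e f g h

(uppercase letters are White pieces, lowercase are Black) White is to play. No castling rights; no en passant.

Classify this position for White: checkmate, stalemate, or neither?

stalemate

White to move; white king on a1.
In check: no.
King squares — b1: attacked by Be4; a2: attacked by Rg2; b2: attacked by Rg2.
Legal moves for White: none.
Not in check and no legal moves → stalemate.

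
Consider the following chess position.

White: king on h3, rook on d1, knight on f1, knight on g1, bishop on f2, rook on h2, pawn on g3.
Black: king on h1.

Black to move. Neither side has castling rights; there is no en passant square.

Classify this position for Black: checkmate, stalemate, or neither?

checkmate

Black to move; black king on h1.
In check: yes, from the white rook on h2.
King squares — g1: attacked by Bf2; g2: attacked by Rh2; h2: attacked by Nf1.
Legal moves for Black: none.
In check with no legal moves → checkmate.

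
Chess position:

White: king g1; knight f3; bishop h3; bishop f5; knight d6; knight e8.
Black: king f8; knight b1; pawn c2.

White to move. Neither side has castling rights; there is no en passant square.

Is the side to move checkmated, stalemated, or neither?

White to move; white king on g1.
In check: no.
Legal moves for White include: Ng7, Nc7, Nf6, Nc8, Nf7, Nb7, Nb5, Ne4, Nc4, Bc8, Bh7, Bd7, Bg6, Be6, Bfg4, Be4, Bd3, Bxc2, ... (list truncated; more exist).
White has legal moves and is not in check → neither.

neither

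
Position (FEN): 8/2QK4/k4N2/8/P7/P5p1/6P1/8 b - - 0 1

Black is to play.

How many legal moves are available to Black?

0

Black to move; king on a6.
In check: no.
Legal moves: none.
Count: 0.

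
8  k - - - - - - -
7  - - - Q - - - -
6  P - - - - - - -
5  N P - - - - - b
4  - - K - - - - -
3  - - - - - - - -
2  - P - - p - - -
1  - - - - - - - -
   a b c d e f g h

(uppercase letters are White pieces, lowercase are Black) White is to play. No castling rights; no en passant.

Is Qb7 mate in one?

yes

After Qb7: black king on a8; in check: yes, from the white queen on b7.
King squares — a7: attacked by Qb7; b7: attacked by Na5; b8: attacked by Qb7.
Black has no legal moves → checkmate.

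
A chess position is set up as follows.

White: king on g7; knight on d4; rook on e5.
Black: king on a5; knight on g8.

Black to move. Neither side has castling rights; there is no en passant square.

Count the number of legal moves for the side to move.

Black to move; king on a5.
In check: yes, from the white rook on e5.
Legal moves: Kb6, Ka6, Kb4, Ka4.
Count: 4.

4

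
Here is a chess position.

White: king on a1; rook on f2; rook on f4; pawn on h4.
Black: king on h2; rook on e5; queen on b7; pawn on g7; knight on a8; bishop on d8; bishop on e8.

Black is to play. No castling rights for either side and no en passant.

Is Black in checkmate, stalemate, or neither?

neither

Black to move; black king on h2.
In check: yes, from the white rook on f2.
Legal moves for Black: Kh3, Kg3, Kh1, Kg1, Qg2.
Black is in check but has 5 legal moves → neither.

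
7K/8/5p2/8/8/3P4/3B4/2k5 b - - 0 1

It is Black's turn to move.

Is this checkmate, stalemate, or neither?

Black to move; black king on c1.
In check: yes, from the white bishop on d2.
King squares — b1: available; d1: available; b2: available; c2: available; d2: available.
Legal moves for Black: Kxd2, Kc2, Kb2, Kd1, Kb1.
Black is in check but has 5 legal moves → neither.

neither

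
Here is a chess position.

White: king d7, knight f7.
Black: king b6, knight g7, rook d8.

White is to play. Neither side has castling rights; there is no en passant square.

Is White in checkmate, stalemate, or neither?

White to move; white king on d7.
In check: yes, from the black rook on d8.
Legal moves for White: Kxd8, Ke7, Nxd8.
White is in check but has 3 legal moves → neither.

neither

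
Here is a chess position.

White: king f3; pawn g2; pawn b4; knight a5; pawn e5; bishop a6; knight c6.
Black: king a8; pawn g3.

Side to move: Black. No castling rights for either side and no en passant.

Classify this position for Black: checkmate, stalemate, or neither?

Black to move; black king on a8.
In check: no.
King squares — a7: attacked by Nc6; b7: attacked by Na5; b8: attacked by Nc6.
Legal moves for Black: none.
Not in check and no legal moves → stalemate.

stalemate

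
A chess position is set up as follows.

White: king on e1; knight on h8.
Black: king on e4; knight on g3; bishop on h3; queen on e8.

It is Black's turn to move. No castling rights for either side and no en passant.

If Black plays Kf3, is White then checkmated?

After Kf3: white king on e1; in check: yes, from the black queen on e8.
White has 2 legal replies: Kd2, Kd1.
In check but a legal move exists → not checkmate.

no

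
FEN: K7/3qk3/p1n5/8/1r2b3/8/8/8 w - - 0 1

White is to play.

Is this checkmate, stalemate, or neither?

stalemate

White to move; white king on a8.
In check: no.
King squares — a7: attacked by Nc6; b7: attacked by Rb4; b8: attacked by Rb4.
Legal moves for White: none.
Not in check and no legal moves → stalemate.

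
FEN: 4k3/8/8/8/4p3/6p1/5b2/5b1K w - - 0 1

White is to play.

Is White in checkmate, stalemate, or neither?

stalemate

White to move; white king on h1.
In check: no.
King squares — g1: attacked by Bf2; g2: attacked by Bf1; h2: attacked by Pg3.
Legal moves for White: none.
Not in check and no legal moves → stalemate.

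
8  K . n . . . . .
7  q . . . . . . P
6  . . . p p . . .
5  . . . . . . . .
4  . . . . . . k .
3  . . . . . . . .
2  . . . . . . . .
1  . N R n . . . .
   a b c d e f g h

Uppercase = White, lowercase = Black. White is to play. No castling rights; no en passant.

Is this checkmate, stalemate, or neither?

checkmate

White to move; white king on a8.
In check: yes, from the black queen on a7.
King squares — a7: attacked by Nc8; b7: attacked by Qa7; b8: attacked by Qa7.
Legal moves for White: none.
In check with no legal moves → checkmate.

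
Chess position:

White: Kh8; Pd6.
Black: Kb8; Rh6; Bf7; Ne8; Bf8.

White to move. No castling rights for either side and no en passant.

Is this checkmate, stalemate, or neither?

checkmate

White to move; white king on h8.
In check: yes, from the black rook on h6.
King squares — g7: attacked by Ne8; h7: attacked by Rh6; g8: attacked by Bf7.
Legal moves for White: none.
In check with no legal moves → checkmate.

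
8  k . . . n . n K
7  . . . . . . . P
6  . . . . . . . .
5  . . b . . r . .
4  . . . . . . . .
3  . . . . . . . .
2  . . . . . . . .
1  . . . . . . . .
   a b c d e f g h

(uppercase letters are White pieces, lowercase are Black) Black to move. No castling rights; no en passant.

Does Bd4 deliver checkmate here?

After Bd4: white king on h8; in check: yes, from the black bishop on d4.
White has 1 legal reply: Kxg8.
In check but a legal move exists → not checkmate.

no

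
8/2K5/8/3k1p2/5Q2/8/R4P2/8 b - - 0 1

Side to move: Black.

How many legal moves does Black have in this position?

2

Black to move; king on d5.
In check: no.
Legal moves: Ke6, Kc5.
Count: 2.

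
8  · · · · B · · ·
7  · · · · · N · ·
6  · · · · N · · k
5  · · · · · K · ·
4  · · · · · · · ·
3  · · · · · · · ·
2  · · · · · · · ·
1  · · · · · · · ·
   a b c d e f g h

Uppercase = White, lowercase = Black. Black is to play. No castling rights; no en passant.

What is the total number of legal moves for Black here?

Black to move; king on h6.
In check: yes, from the white knight on f7.
Legal moves: Kh7, Kh5.
Count: 2.

2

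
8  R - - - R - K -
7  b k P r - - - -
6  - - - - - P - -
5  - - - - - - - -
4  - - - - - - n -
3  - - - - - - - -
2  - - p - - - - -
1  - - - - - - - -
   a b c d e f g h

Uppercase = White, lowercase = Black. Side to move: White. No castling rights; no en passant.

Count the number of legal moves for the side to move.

White to move; king on g8.
In check: no.
Legal moves: Kh8, Kf8, Rf8, Red8, Rec8, Reb8+, Re7, Re6, Re5, Re4, Re3, Re2, Re1, Rad8, Rac8, Rab8+, Rxa7+, c8=Q+, c8=R, c8=B+, c8=N, f7.
Count: 22.

22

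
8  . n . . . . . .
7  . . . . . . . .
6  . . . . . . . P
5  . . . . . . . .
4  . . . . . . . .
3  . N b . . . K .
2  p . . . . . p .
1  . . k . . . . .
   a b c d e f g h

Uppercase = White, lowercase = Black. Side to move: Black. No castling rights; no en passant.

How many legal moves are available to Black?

Black to move; king on c1.
In check: yes, from the white knight on b3.
Legal moves: Kc2, Kb2, Kd1, Kb1.
Count: 4.

4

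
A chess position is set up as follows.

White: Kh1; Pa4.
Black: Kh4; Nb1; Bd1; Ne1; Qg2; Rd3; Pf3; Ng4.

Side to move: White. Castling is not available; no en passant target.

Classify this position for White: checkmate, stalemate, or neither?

checkmate

White to move; white king on h1.
In check: yes, from the black queen on g2.
King squares — g1: attacked by Qg2; g2: attacked by Ne1; h2: attacked by Qg2.
Legal moves for White: none.
In check with no legal moves → checkmate.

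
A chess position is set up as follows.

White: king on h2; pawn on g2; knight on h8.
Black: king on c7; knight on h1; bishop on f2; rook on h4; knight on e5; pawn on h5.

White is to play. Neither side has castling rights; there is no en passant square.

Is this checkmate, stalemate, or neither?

checkmate

White to move; white king on h2.
In check: yes, from the black rook on h4.
King squares — g1: attacked by Bf2; h1: attacked by Rh4; g2: own pawn; g3: attacked by Nh1; h3: attacked by Rh4.
Legal moves for White: none.
In check with no legal moves → checkmate.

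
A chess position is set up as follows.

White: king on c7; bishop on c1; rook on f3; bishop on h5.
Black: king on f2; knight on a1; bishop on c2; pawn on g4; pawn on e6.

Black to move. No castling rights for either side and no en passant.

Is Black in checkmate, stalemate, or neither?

Black to move; black king on f2.
In check: yes, from the white rook on f3.
Legal moves for Black: Kxf3, Kg2, Ke2, Kg1, Ke1, gxf3.
Black is in check but has 6 legal moves → neither.

neither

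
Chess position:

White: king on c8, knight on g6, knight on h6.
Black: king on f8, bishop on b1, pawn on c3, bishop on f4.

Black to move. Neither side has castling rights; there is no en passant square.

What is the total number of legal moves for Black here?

3

Black to move; king on f8.
In check: yes, from the white knight on g6.
Legal moves: Ke8, Kg7, Bxg6.
Count: 3.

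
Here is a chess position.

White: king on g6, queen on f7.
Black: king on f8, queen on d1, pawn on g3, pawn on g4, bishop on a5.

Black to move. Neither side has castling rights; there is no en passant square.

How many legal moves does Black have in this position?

Black to move; king on f8.
In check: yes, from the white queen on f7.
Legal moves: none.
Count: 0.

0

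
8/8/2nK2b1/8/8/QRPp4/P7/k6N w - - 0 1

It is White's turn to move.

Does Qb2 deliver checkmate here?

yes

After Qb2: black king on a1; in check: yes, from the white queen on b2.
King squares — b1: attacked by Qb2; a2: attacked by Qb2; b2: attacked by Rb3.
Black has no legal moves → checkmate.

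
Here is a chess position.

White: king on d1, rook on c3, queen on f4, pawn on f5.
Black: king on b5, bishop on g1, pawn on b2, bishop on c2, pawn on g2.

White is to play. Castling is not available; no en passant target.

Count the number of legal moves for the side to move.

White to move; king on d1.
In check: yes, from the black bishop on c2.
Legal moves: Ke2, Kd2, Kxc2, Ke1, Rxc2.
Count: 5.

5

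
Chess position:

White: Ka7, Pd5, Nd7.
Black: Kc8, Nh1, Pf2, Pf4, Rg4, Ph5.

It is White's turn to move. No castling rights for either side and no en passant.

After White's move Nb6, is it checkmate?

no

After Nb6: black king on c8; in check: yes, from the white knight on b6.
Black has 2 legal replies: Kd8, Kc7.
In check but a legal move exists → not checkmate.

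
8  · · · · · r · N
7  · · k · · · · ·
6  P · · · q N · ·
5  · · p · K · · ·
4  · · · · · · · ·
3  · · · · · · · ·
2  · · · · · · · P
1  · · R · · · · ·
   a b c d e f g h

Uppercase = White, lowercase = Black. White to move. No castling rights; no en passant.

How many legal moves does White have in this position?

2

White to move; king on e5.
In check: yes, from the black queen on e6.
Legal moves: Kxe6, Kf4.
Count: 2.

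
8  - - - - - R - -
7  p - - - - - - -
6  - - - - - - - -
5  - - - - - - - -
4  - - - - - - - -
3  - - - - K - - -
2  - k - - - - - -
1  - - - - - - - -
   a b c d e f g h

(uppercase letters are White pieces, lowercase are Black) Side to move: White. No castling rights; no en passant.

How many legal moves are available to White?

22

White to move; king on e3.
In check: no.
Legal moves: Rh8, Rg8, Re8, Rd8, Rc8, Rb8+, Ra8, Rf7, Rf6, Rf5, Rf4, Rf3, Rf2+, Rf1, Kf4, Ke4, Kd4, Kf3, Kd3, Kf2, Ke2, Kd2.
Count: 22.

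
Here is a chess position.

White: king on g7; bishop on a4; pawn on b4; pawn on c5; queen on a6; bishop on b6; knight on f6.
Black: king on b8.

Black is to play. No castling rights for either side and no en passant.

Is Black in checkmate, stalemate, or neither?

Black to move; black king on b8.
In check: no.
King squares — a7: attacked by Qa6; b7: attacked by Qa6; c7: attacked by Bb6; a8: attacked by Qa6; c8: attacked by Qa6.
Legal moves for Black: none.
Not in check and no legal moves → stalemate.

stalemate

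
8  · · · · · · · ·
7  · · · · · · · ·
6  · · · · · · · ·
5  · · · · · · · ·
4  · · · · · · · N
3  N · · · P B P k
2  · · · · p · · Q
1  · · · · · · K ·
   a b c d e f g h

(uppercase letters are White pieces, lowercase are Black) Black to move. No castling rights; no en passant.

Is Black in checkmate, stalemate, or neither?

Black to move; black king on h3.
In check: yes, from the white queen on h2.
King squares — g2: attacked by Kg1; h2: attacked by Kg1; g3: attacked by Qh2; g4: attacked by Bf3; h4: attacked by Qh2.
Legal moves for Black: none.
In check with no legal moves → checkmate.

checkmate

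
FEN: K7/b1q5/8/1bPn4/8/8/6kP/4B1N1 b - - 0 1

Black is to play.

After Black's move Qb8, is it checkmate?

After Qb8: white king on a8; in check: yes, from the black queen on b8.
King squares — a7: attacked by Qb8; b7: attacked by Qb8; b8: attacked by Ba7.
White has no legal moves → checkmate.

yes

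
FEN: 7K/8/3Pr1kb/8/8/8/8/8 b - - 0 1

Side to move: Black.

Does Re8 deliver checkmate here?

yes

After Re8: white king on h8; in check: yes, from the black rook on e8.
King squares — g7: attacked by Kg6; h7: attacked by Kg6; g8: attacked by Re8.
White has no legal moves → checkmate.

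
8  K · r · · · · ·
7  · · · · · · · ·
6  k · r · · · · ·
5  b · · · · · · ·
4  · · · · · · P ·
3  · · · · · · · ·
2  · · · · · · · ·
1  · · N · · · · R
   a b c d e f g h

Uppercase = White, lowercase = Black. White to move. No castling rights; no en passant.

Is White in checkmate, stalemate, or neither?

checkmate

White to move; white king on a8.
In check: yes, from the black rook on c8.
King squares — a7: attacked by Ka6; b7: attacked by Ka6; b8: attacked by Rc8.
Legal moves for White: none.
In check with no legal moves → checkmate.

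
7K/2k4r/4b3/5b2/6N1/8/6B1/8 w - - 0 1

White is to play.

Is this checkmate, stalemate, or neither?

White to move; white king on h8.
In check: yes, from the black rook on h7.
King squares — g7: attacked by Rh7; h7: attacked by Bf5; g8: attacked by Be6.
Legal moves for White: none.
In check with no legal moves → checkmate.

checkmate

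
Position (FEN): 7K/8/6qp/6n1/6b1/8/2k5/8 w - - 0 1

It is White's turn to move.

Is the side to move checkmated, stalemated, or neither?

White to move; white king on h8.
In check: no.
King squares — g7: attacked by Qg6; h7: attacked by Ng5; g8: attacked by Qg6.
Legal moves for White: none.
Not in check and no legal moves → stalemate.

stalemate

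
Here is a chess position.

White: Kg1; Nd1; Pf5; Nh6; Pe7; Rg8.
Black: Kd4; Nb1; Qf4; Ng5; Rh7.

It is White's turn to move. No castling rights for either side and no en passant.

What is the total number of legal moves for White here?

White to move; king on g1.
In check: no.
Legal moves: Rh8, Rf8, Re8, Rd8+, Rc8, Rb8, Ra8, Rg7, Rg6, Rxg5, Nf7, Ng4, Kg2, Kh1, Ne3, Nc3, Nf2, Nb2, e8=Q, e8=R, e8=B, e8=N, f6.
Count: 23.

23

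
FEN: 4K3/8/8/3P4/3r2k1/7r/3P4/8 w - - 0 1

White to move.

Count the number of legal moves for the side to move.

White to move; king on e8.
In check: no.
Legal moves: Kf8, Kd8, Kf7, Ke7, Kd7, d6, d3.
Count: 7.

7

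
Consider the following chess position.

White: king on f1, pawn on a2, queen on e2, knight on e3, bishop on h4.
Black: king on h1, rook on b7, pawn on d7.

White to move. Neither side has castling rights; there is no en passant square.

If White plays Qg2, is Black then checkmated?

After Qg2: black king on h1; in check: yes, from the white queen on g2.
King squares — g1: attacked by Kf1; g2: attacked by Kf1; h2: attacked by Qg2.
Black has no legal moves → checkmate.

yes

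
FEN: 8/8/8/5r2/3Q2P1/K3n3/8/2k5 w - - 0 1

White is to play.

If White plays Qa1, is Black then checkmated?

After Qa1: black king on c1; in check: yes, from the white queen on a1.
Black has 2 legal replies: Kd2, Kc2.
In check but a legal move exists → not checkmate.

no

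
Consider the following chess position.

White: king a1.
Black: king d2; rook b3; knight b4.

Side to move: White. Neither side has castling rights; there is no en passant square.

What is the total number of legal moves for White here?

0

White to move; king on a1.
In check: no.
Legal moves: none.
Count: 0.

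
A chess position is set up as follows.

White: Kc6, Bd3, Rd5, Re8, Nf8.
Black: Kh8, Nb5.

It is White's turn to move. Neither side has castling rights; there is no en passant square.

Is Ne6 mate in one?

yes

After Ne6: black king on h8; in check: yes, from the white rook on e8.
King squares — g7: attacked by Ne6; h7: attacked by Bd3; g8: attacked by Re8.
Black has no legal moves → checkmate.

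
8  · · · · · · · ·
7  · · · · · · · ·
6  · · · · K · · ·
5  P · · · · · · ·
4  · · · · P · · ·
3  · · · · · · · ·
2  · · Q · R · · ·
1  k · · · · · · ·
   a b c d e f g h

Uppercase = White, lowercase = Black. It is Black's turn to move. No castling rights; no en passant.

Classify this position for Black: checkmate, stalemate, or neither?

Black to move; black king on a1.
In check: no.
King squares — b1: attacked by Qc2; a2: attacked by Qc2; b2: attacked by Qc2.
Legal moves for Black: none.
Not in check and no legal moves → stalemate.

stalemate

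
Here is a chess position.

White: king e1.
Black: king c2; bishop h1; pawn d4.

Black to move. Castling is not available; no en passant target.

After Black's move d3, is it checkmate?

After d3: white king on e1; in check: no.
White is not in check, so this cannot be checkmate.

no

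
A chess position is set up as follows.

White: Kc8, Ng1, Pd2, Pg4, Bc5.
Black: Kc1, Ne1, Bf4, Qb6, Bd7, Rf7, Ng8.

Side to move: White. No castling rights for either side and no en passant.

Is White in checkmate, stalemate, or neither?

checkmate

White to move; white king on c8.
In check: yes, from the black bishop on d7.
King squares — b7: attacked by Qb6; c7: attacked by Bf4; d7: attacked by Rf7; b8: attacked by Bf4; d8: attacked by Qb6.
Legal moves for White: none.
In check with no legal moves → checkmate.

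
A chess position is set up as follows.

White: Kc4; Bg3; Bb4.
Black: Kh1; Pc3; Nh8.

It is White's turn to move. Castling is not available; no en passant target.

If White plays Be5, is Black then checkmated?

no

After Be5: black king on h1; in check: no.
Black is not in check, so this cannot be checkmate.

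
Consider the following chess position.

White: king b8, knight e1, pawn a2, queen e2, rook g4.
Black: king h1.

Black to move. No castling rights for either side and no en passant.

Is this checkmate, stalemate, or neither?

Black to move; black king on h1.
In check: no.
King squares — g1: attacked by Rg4; g2: attacked by Ne1; h2: attacked by Qe2.
Legal moves for Black: none.
Not in check and no legal moves → stalemate.

stalemate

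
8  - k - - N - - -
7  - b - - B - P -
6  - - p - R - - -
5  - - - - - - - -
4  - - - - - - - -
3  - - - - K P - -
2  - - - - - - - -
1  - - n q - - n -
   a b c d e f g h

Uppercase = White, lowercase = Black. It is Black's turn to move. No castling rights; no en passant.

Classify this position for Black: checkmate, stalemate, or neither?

neither

Black to move; black king on b8.
In check: no.
Legal moves for Black include: Kc8, Ka8, Ka7, Bc8, Ba8, Ba6, Nh3, Nxf3, Nge2, Qd8, Qd7, Qd6, Qd5, Qd4+, Qa4, Qxf3+, Qd3+, Qb3+, ... (list truncated; more exist).
Black has legal moves and is not in check → neither.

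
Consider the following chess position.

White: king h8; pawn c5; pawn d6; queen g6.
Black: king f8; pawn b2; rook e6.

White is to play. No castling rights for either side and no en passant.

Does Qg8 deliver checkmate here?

After Qg8: black king on f8; in check: yes, from the white queen on g8.
King squares — e7: attacked by Pd6; f7: attacked by Qg8; g7: attacked by Qg8; e8: attacked by Qg8; g8: attacked by Kh8.
Black has no legal moves → checkmate.

yes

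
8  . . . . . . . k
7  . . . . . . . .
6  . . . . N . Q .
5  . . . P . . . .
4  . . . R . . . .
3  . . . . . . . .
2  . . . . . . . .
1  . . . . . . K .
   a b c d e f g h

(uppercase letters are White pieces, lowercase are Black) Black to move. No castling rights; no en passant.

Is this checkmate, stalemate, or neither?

stalemate

Black to move; black king on h8.
In check: no.
King squares — g7: attacked by Ne6; h7: attacked by Qg6; g8: attacked by Qg6.
Legal moves for Black: none.
Not in check and no legal moves → stalemate.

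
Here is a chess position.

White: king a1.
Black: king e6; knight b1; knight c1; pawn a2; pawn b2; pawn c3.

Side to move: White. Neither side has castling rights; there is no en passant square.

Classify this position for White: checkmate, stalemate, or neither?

White to move; white king on a1.
In check: yes, from the black pawn on b2.
King squares — b1: attacked by Pa2; a2: attacked by Nc1; b2: attacked by Pc3.
Legal moves for White: none.
In check with no legal moves → checkmate.

checkmate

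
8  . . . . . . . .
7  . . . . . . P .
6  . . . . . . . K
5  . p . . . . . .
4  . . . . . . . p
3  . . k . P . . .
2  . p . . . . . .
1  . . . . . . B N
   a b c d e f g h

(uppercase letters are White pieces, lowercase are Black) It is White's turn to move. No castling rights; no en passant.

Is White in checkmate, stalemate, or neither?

neither

White to move; white king on h6.
In check: no.
Legal moves for White: Kh7, Kg6, Kh5, Kg5, Ng3, Nf2, Bh2, Bf2, g8=Q, g8=R, g8=B, g8=N, e4.
White has 13 legal moves and is not in check → neither.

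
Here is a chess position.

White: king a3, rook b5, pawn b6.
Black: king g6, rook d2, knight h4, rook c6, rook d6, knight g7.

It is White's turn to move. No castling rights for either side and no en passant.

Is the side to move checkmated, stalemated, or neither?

neither

White to move; white king on a3.
In check: no.
Legal moves for White: Rh5, Rg5+, Rf5, Re5, Rd5, Rc5, Ra5, Rb4, Rb3, Rb2, Rb1, Kb4, Ka4, Kb3, b7.
White has 15 legal moves and is not in check → neither.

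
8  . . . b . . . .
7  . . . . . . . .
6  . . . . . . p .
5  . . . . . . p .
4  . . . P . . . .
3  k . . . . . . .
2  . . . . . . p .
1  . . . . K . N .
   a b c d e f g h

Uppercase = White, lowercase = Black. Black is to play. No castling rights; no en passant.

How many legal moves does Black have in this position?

Black to move; king on a3.
In check: no.
Legal moves: Be7, Bc7, Bf6, Bb6, Ba5+, Kb4, Ka4, Kb3, Kb2, Ka2, g4.
Count: 11.

11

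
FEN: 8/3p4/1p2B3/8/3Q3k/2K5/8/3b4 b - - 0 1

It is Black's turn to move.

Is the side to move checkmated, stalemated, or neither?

neither

Black to move; black king on h4.
In check: yes, from the white queen on d4.
King squares — g3: available; h3: attacked by Be6; g4: attacked by Qd4; g5: available; h5: available.
Legal moves for Black: Kh5, Kg5, Kg3, Bg4.
Black is in check but has 4 legal moves → neither.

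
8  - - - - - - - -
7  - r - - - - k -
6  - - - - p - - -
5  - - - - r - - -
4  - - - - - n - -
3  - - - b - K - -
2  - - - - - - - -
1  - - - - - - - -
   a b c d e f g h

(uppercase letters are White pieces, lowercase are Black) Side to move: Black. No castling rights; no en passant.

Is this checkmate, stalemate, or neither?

neither

Black to move; black king on g7.
In check: no.
Legal moves for Black include: Kh8, Kg8, Kf8, Kh7, Kf7, Kh6, Kg6, Kf6, Rb8, Rf7, Re7, Rd7, Rc7, Ra7, Rb6, Rbb5, Rb4, Rb3, ... (list truncated; more exist).
Black has legal moves and is not in check → neither.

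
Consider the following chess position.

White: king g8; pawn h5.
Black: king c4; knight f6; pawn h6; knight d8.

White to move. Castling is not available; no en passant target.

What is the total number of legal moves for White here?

White to move; king on g8.
In check: yes, from the black knight on f6.
Legal moves: Kh8, Kf8, Kg7.
Count: 3.

3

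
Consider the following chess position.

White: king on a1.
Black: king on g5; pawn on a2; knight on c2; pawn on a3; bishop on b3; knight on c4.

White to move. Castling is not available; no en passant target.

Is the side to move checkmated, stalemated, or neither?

White to move; white king on a1.
In check: yes, from the black knight on c2.
King squares — b1: attacked by Pa2; a2: attacked by Bb3; b2: attacked by Pa3.
Legal moves for White: none.
In check with no legal moves → checkmate.

checkmate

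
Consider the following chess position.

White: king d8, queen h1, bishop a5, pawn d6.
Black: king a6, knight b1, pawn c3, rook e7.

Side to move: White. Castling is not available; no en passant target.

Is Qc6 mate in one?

no

After Qc6: black king on a6; in check: yes, from the white queen on c6.
Black has 2 legal replies: Ka7, Kxa5.
In check but a legal move exists → not checkmate.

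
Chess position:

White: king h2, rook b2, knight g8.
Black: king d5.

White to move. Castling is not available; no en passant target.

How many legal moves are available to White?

White to move; king on h2.
In check: no.
Legal moves: Ne7+, Nh6, Nf6+, Kh3, Kg3, Kg2, Kh1, Kg1, Rb8, Rb7, Rb6, Rb5+, Rb4, Rb3, Rg2, Rf2, Re2, Rd2+, Rc2, Ra2, Rb1.
Count: 21.

21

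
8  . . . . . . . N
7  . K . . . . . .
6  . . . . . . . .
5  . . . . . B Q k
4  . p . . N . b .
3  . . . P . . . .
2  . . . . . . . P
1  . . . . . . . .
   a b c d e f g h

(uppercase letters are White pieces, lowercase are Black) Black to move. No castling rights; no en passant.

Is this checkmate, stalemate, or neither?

Black to move; black king on h5.
In check: yes, from the white queen on g5.
King squares — g4: own bishop; h4: attacked by Qg5; g5: attacked by Ne4; g6: attacked by Bf5; h6: attacked by Qg5.
Legal moves for Black: none.
In check with no legal moves → checkmate.

checkmate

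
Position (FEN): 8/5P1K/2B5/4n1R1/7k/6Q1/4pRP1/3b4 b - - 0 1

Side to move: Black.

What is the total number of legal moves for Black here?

0

Black to move; king on h4.
In check: yes, from the white queen on g3.
Legal moves: none.
Count: 0.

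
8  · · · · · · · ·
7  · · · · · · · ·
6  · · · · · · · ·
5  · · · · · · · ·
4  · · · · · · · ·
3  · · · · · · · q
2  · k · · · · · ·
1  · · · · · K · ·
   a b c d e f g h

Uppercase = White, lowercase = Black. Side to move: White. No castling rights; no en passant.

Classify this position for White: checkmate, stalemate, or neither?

neither

White to move; white king on f1.
In check: yes, from the black queen on h3.
King squares — e1: available; g1: available; e2: available; f2: available; g2: attacked by Qh3.
Legal moves for White: Kf2, Ke2, Kg1, Ke1.
White is in check but has 4 legal moves → neither.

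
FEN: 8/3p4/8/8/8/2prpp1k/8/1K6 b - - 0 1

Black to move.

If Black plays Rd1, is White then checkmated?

After Rd1: white king on b1; in check: yes, from the black rook on d1.
White has 2 legal replies: Kc2, Ka2.
In check but a legal move exists → not checkmate.

no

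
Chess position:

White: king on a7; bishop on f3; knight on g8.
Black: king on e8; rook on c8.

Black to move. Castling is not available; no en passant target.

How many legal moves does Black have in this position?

Black to move; king on e8.
In check: no.
Legal moves: Kf8, Kd8, Kf7, Kd7, Rd8, Rb8, Ra8+, Rc7+, Rc6, Rc5, Rc4, Rc3, Rc2, Rc1.
Count: 14.

14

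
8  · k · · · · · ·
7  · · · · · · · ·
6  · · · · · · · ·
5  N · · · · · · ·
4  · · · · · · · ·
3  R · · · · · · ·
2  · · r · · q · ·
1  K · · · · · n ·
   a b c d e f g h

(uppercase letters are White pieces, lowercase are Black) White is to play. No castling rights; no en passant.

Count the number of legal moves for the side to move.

14

White to move; king on a1.
In check: no.
Legal moves: Nb7, Nc6+, Nc4, Nb3, Ra4, Rh3, Rg3, Rf3, Re3, Rd3, Rc3, Rb3+, Ra2, Kb1.
Count: 14.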